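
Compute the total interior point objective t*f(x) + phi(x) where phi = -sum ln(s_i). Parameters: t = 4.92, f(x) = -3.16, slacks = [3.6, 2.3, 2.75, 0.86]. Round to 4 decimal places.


Step 1: Compute log-barrier.
ln values: [1.2809, 0.8329, 1.0116, -0.1508]
phi = -(1.2809 + 0.8329 + 1.0116 - 0.1508) = -2.9746
Step 2: Compute augmented objective.
t*f(x) = 4.92*-3.16 = -15.5472
Total = -15.5472 - 2.9746 = -18.5218


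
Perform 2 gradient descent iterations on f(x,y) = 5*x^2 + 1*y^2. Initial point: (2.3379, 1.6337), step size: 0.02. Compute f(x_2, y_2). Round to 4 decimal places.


Gradient descent on f(x,y) = 5*x^2 + 1*y^2.
Starting point: (2.3379, 1.6337), alpha = 0.02
Step 1: grad_x = 2*5*2.3379 = 23.379, grad_y = 2*1*1.6337 = 3.2674
  x_1 = 2.3379 - 0.02*23.379 = 1.8703
  y_1 = 1.6337 - 0.02*3.2674 = 1.5684
Step 2: grad_x = 2*5*1.8703 = 18.7032, grad_y = 2*1*1.5684 = 3.1367
  x_2 = 1.8703 - 0.02*18.7032 = 1.4963
  y_2 = 1.5684 - 0.02*3.1367 = 1.5056
f(1.4963, 1.5056) = 5*1.4963^2 + 1*1.5056^2 = 13.4608


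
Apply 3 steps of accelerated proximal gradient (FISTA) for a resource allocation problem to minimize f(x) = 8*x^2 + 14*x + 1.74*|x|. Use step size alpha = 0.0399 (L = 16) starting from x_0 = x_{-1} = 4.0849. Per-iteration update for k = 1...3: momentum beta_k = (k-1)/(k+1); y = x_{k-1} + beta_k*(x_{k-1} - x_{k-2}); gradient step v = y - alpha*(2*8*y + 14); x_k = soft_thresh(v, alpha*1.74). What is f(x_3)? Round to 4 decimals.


FISTA on f(x) = 8*x^2 + 14*x + 1.74*|x|
L = 16, alpha = 0.0399
Iteration 1: beta = 0.0, y = 4.0849 + 0.0*(4.0849 - 4.0849) = 4.0849
  grad(y) = 79.3584, v = y - alpha*grad = 0.9185
  prox(v) = soft_thresh(0.9185, 0.0694) = 0.8491
Iteration 2: beta = 0.3333, y = 0.8491 + 0.3333*(0.8491 - 4.0849) = -0.2295
  grad(y) = 10.3274, v = y - alpha*grad = -0.6416
  prox(v) = soft_thresh(-0.6416, 0.0694) = -0.5722
Iteration 3: beta = 0.5, y = -0.5722 + 0.5*(-0.5722 - 0.8491) = -1.2828
  grad(y) = -6.5248, v = y - alpha*grad = -1.0225
  prox(v) = soft_thresh(-1.0225, 0.0694) = -0.953
f(x_3) = 8*(-0.953)^2 + 14*(-0.953) + 1.74*|-0.953| = -4.418


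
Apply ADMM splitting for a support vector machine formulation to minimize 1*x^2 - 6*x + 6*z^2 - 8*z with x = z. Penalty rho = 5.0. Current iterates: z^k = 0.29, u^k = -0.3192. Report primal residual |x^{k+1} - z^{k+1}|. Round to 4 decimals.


ADMM iteration with rho = 5.0, z^k = 0.29, u^k = -0.3192
Step 1: x-update.
Minimize 1*x^2 - 6*x + (5.0/2)*(x - 0.29 - 0.3192)^2
FOC: (2*1 + 5.0)*x = 6 + 5.0*(0.29 + 0.3192)
x^{k+1} = 1.2923
Step 2: z-update.
Minimize 6*z^2 - 8*z + (5.0/2)*(1.2923 - z - 0.3192)^2
FOC: (2*6 + 5.0)*z = 8 + 5.0*(1.2923 - 0.3192)
z^{k+1} = 0.7568
Step 3: u-update.
u^{k+1} = -0.3192 + 1.2923 - 0.7568 = 0.2163
Step 4: Primal residual = |1.2923 - 0.7568| = 0.5355


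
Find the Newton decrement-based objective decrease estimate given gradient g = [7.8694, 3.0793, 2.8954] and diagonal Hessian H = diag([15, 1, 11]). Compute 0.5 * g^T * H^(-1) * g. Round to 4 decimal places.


Step 1: H is diagonal, so H^(-1) * g = [0.5246, 3.0793, 0.2632].
Step 2: g^T H^(-1) g = sum_i g_i^2 / H_ii
  = (7.8694)^2/15 + (3.0793)^2/1 + (2.8954)^2/11
  = 4.1285 + 9.4821 + 0.7621 = 14.3727
Step 3: Objective decrease = 0.5 * g^T H^(-1) g = 7.1864


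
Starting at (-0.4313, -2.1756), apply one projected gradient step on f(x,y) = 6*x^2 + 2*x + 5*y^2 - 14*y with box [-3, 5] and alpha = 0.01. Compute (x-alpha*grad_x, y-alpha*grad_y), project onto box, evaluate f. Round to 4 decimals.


Step 1: Compute gradient at (-0.4313, -2.1756).
grad_x = 2*6*-0.4313 + 2 = -3.1756
grad_y = 2*5*-2.1756 - 14 = -35.756
Step 2: Gradient step.
x_raw = -0.4313 - 0.01*-3.1756 = -0.3995
y_raw = -2.1756 - 0.01*-35.756 = -1.818
Step 3: Project onto [-3, 5].
x_proj = clip(-0.3995) = -0.3995
y_proj = clip(-1.818) = -1.818
Step 4: Evaluate f.
f(-0.3995, -1.818) = 42.1376


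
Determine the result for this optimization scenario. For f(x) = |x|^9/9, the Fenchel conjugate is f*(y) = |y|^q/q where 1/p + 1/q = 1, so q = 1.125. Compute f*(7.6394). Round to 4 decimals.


The conjugate exponent q satisfies 1/p + 1/q = 1.
p = 9, so q = 9/(9 - 1) = 1.125
|y|^q = 7.6394^1.125 = 9.8501
f*(7.6394) = 9.8501 / 1.125 = 8.7557


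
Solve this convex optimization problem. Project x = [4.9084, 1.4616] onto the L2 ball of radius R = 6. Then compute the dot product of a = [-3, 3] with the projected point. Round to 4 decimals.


Step 1: Compute ||x|| (intermediates to 6 decimals).
||x|| = sqrt(4.9084^2 + 1.4616^2) = 5.121393
Step 2: Project.
Since ||x|| <= R, proj = x (no scaling needed).
proj(x) = [4.9084, 1.4616]
Step 3: Dot product.
a^T * proj(x) = -3*4.9084 + 3*1.4616 = -10.3404


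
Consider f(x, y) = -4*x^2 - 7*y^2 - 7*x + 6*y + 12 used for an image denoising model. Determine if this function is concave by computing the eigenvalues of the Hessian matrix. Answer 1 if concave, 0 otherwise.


The Hessian of f(x,y) = -4*x^2 - 7*y^2 - 7*x + 6*y + 12 is:
H = [[-8, 0], [0, -14]]
Trace = -8 - 14 = -22
Determinant = -8*-14 - (0)^2 = 112
Discriminant = (-22)^2 - 4*112 = 36.0
Eigenvalues: lambda_1 = -14.0, lambda_2 = -8.0
The function is concave.

1


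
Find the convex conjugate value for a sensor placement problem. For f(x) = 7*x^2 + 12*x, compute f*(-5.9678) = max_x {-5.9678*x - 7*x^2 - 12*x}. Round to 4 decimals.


f*(y) = sup_x {y*x - a*x^2 - b*x} = sup_x {(y-b)*x - a*x^2}
FOC: (y - b) - 2a*x = 0 => x* = (y - b)/(2a)
x* = (-5.9678 - 12)/(2*7) = -1.2834
f*(-5.9678) = (y-b)^2/(4a) = (-5.9678 - 12)^2/(4*7)
= 322.8418/28 = 11.5301


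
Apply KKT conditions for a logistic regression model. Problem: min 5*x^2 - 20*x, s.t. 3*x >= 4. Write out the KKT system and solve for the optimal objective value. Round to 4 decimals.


Step 1: Try lambda = 0 (constraint inactive).
Stationarity: 2*5*x - 20 = 0
x* = 20/(2*5) = 2.0
Check constraint: 3*2.0 = 6.0 >= 4 -- satisfied.
Step 2: Compute optimal value.
f(x*) = 5*2.0^2 - 20*2.0 = -20.0


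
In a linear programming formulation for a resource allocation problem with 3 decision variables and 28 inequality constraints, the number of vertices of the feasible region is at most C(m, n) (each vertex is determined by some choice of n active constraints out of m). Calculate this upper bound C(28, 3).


Each vertex corresponds to some choice of n active constraints out of m, so the number of vertices is at most C(m, n) = m! / (n!(m-n)!).
m = 28, n = 3
Numerator: 28 * 27 * 26
Denominator: 3! = 6
C(28, 3) = 3276


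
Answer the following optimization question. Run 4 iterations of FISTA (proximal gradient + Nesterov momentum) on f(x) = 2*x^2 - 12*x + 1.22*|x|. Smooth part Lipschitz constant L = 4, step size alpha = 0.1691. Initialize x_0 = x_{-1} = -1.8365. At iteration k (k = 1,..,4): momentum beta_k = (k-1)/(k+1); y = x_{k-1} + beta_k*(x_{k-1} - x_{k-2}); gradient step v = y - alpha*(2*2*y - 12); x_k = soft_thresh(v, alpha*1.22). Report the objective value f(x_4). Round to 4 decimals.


FISTA on f(x) = 2*x^2 - 12*x + 1.22*|x|
L = 4, alpha = 0.1691
Iteration 1: beta = 0.0, y = -1.8365 + 0.0*(-1.8365 + 1.8365) = -1.8365
  grad(y) = -19.346, v = y - alpha*grad = 1.4349
  prox(v) = soft_thresh(1.4349, 0.2063) = 1.2286
Iteration 2: beta = 0.3333, y = 1.2286 + 0.3333*(1.2286 + 1.8365) = 2.2503
  grad(y) = -2.9988, v = y - alpha*grad = 2.7574
  prox(v) = soft_thresh(2.7574, 0.2063) = 2.5511
Iteration 3: beta = 0.5, y = 2.5511 + 0.5*(2.5511 - 1.2286) = 3.2123
  grad(y) = 0.8494, v = y - alpha*grad = 3.0687
  prox(v) = soft_thresh(3.0687, 0.2063) = 2.8624
Iteration 4: beta = 0.6, y = 2.8624 + 0.6*(2.8624 - 2.5511) = 3.0492
  grad(y) = 0.1968, v = y - alpha*grad = 3.0159
  prox(v) = soft_thresh(3.0159, 0.2063) = 2.8096
f(x_4) = 2*2.8096^2 - 12*2.8096 + 1.22*|2.8096| = -14.4998


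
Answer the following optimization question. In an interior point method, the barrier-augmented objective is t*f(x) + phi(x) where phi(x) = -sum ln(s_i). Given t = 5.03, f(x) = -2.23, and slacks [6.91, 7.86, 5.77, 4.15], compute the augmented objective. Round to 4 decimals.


Step 1: Compute log-barrier.
ln values: [1.933, 2.0618, 1.7527, 1.4231]
phi = -(1.933 + 2.0618 + 1.7527 + 1.4231) = -7.1705
Step 2: Compute augmented objective.
t*f(x) = 5.03*-2.23 = -11.2169
Total = -11.2169 - 7.1705 = -18.3874


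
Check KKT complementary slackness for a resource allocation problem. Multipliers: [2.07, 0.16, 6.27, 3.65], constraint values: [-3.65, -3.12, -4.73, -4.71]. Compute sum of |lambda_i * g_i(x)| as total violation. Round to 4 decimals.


KKT complementary slackness check:
lambda_1 * g_1 = 2.07 * -3.65 = -7.5555
lambda_2 * g_2 = 0.16 * -3.12 = -0.4992
lambda_3 * g_3 = 6.27 * -4.73 = -29.6571
lambda_4 * g_4 = 3.65 * -4.71 = -17.1915
Total violation = 7.5555 + 0.4992 + 29.6571 + 17.1915 = 54.9033


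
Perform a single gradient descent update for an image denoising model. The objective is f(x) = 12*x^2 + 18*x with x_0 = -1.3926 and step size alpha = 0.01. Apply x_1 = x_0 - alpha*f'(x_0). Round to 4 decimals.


We compute the gradient at x_0 and apply the update.
f'(x) = 24*x + 18
f'(-1.3926) = 24*-1.3926 + 18 = -15.4224
x_1 = -1.3926 - 0.01*-15.4224 = -1.2384


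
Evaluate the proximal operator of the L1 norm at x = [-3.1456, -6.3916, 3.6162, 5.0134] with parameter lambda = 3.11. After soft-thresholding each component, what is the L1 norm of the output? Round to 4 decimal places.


Soft-thresholding with lambda = 3.11:
prox(-3.1456) = sign(-3.1456)*max(|-3.1456| - 3.11, 0) = -0.0356
prox(-6.3916) = sign(-6.3916)*max(|-6.3916| - 3.11, 0) = -3.2816
prox(3.6162) = sign(3.6162)*max(|3.6162| - 3.11, 0) = 0.5062
prox(5.0134) = sign(5.0134)*max(|5.0134| - 3.11, 0) = 1.9034
prox(x) = [-0.0356, -3.2816, 0.5062, 1.9034]
||prox(x)||_1 = 0.0356 + 3.2816 + 0.5062 + 1.9034 = 5.7268


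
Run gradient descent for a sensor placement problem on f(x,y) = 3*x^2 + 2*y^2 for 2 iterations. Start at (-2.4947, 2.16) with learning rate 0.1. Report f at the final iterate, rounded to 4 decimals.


Gradient descent on f(x,y) = 3*x^2 + 2*y^2.
Starting point: (-2.4947, 2.16), alpha = 0.1
Step 1: grad_x = 2*3*-2.4947 = -14.9682, grad_y = 2*2*2.16 = 8.64
  x_1 = -2.4947 - 0.1*-14.9682 = -0.9979
  y_1 = 2.16 - 0.1*8.64 = 1.296
Step 2: grad_x = 2*3*-0.9979 = -5.9873, grad_y = 2*2*1.296 = 5.184
  x_2 = -0.9979 - 0.1*-5.9873 = -0.3992
  y_2 = 1.296 - 0.1*5.184 = 0.7776
f(-0.3992, 0.7776) = 3*(-0.3992)^2 + 2*0.7776^2 = 1.6873


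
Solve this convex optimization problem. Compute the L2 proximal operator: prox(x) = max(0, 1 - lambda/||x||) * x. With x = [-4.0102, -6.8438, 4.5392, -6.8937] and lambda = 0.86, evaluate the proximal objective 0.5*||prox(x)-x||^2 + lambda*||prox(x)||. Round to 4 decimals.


Step 1: Compute ||x||.
||x|| = 11.4476
Step 2: Compute scaling factor.
scale = max(0, 1 - 0.86/11.4476) = 0.9249
Step 3: prox(x) = [-3.7089, -6.3297, 4.1982, -6.3758]
||prox(x)|| = 10.5876
Step 4: Proximal objective.
0.5*||prox-x||^2 = 0.3698
lambda*||prox|| = 9.1053
Total = 9.4751


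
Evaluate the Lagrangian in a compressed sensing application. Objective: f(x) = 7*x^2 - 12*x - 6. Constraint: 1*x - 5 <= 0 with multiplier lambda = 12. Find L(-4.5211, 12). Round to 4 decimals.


Step 1: Evaluate f(x).
f(-4.5211) = 7*(-4.5211)^2 - 12*(-4.5211) - 6 = 191.3356
Step 2: Evaluate g(x).
g(-4.5211) = 1*-4.5211 - 5 = -9.5211
Step 3: Compute Lagrangian.
L = 191.3356 + 12*-9.5211 = 77.0824


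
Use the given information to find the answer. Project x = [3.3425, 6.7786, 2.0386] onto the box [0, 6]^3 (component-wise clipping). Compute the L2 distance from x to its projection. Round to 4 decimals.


Project each component onto [0, 6].
clip(3.3425) = 3.3425, clip(6.7786) = 6.0, clip(2.0386) = 2.0386
Projection = [3.3425, 6.0, 2.0386]
Squared diffs: [0.0, 0.6062, 0.0]
Distance = sqrt(0.6062) = 0.7786


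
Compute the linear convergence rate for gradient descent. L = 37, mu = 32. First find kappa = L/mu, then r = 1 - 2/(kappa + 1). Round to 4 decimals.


Step 1: Compute the condition number.
kappa = L/mu = 37/32 = 1.1563
Step 2: Compute the convergence rate.
r = 1 - 2/(kappa + 1) = 1 - 2*mu/(L + mu) = (L - mu)/(L + mu) = 5/69 = 0.0725


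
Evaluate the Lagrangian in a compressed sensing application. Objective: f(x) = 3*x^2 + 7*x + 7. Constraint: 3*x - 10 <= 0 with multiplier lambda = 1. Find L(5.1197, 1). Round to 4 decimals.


Step 1: Evaluate f(x).
f(5.1197) = 3*5.1197^2 + 7*5.1197 + 7 = 121.4719
Step 2: Evaluate g(x).
g(5.1197) = 3*5.1197 - 10 = 5.3591
Step 3: Compute Lagrangian.
L = 121.4719 + 1*5.3591 = 126.831


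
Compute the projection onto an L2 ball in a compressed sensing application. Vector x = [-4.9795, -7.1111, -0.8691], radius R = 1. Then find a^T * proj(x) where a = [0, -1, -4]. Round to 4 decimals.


Step 1: Compute ||x|| (intermediates to 6 decimals).
||x|| = sqrt((-4.9795)^2 + (-7.1111)^2 + (-0.8691)^2) = 8.724592
Step 2: Project.
Since ||x|| > R, scale = R/||x|| = 1/8.724592 = 0.114619, proj(x) = scale * x
proj(x) = [-0.570745, -0.815067, -0.099615]
Step 3: Dot product.
a^T * proj(x) = 0*(-0.570745) - 1*(-0.815067) - 4*(-0.099615) = 1.2135


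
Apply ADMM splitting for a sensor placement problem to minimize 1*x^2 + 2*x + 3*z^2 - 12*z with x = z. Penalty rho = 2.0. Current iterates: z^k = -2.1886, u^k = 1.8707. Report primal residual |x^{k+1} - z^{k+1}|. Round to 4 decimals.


ADMM iteration with rho = 2.0, z^k = -2.1886, u^k = 1.8707
Step 1: x-update.
Minimize 1*x^2 + 2*x + (2.0/2)*(x + 2.1886 + 1.8707)^2
FOC: (2*1 + 2.0)*x = -2 + 2.0*(-2.1886 - 1.8707)
x^{k+1} = -2.5297
Step 2: z-update.
Minimize 3*z^2 - 12*z + (2.0/2)*(-2.5297 - z + 1.8707)^2
FOC: (2*3 + 2.0)*z = 12 + 2.0*(-2.5297 + 1.8707)
z^{k+1} = 1.3353
Step 3: u-update.
u^{k+1} = 1.8707 - 2.5297 - 1.3353 = -1.9942
Step 4: Primal residual = |-2.5297 - 1.3353| = 3.8649


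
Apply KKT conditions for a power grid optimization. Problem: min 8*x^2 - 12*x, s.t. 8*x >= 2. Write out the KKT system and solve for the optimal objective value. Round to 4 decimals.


Step 1: Try lambda = 0 (constraint inactive).
Stationarity: 2*8*x - 12 = 0
x* = 12/(2*8) = 0.75
Check constraint: 8*0.75 = 6.0 >= 2 -- satisfied.
Step 2: Compute optimal value.
f(x*) = 8*0.75^2 - 12*0.75 = -4.5


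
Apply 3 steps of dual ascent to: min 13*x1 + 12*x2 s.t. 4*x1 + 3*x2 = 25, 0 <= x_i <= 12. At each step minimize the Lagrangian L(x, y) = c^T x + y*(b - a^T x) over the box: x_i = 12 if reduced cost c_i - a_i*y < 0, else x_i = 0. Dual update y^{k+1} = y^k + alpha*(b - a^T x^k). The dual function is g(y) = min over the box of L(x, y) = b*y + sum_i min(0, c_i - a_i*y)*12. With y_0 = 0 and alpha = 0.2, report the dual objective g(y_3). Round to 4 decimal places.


Dual ascent for LP: min 13*x1 + 12*x2, 4*x1 + 3*x2 = 25, 0 <= x_i <= 12
Step 1: y^k = 0.0, reduced costs: (13.0, 12.0)
  x^k = (0.0, 0.0), subgradient = b - a^T x = 25.0
  y^{k+1} = 0.0 + 0.2*25.0 = 5.0
Step 2: y^k = 5.0, reduced costs: (-7.0, -3.0)
  x^k = (12.0, 12.0), subgradient = b - a^T x = -59.0
  y^{k+1} = 5.0 + 0.2*-59.0 = -6.8
Step 3: y^k = -6.8, reduced costs: (40.2, 32.4)
  x^k = (0.0, 0.0), subgradient = b - a^T x = 25.0
  y^{k+1} = -6.8 + 0.2*25.0 = -1.8
Dual objective at y_3 = -1.8: reduced costs (20.2, 17.4), box minimizer x = (0.0, 0.0)
g(y_3) = b*y + (c1 - a1*y)*x1 + (c2 - a2*y)*x2 = 25*(-1.8) + 20.2*0.0 + 17.4*0.0 = -45.0 + 0.0 + 0.0 = -45.0


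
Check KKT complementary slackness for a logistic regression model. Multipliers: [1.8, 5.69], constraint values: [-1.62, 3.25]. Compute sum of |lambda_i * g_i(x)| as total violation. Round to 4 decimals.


KKT complementary slackness check:
lambda_1 * g_1 = 1.8 * -1.62 = -2.916
lambda_2 * g_2 = 5.69 * 3.25 = 18.4925
Total violation = 2.916 + 18.4925 = 21.4085


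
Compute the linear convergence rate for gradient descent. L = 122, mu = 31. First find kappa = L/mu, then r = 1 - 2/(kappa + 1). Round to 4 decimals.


Step 1: Compute the condition number.
kappa = L/mu = 122/31 = 3.9355
Step 2: Compute the convergence rate.
r = 1 - 2/(kappa + 1) = 1 - 2*mu/(L + mu) = (L - mu)/(L + mu) = 91/153 = 0.5948


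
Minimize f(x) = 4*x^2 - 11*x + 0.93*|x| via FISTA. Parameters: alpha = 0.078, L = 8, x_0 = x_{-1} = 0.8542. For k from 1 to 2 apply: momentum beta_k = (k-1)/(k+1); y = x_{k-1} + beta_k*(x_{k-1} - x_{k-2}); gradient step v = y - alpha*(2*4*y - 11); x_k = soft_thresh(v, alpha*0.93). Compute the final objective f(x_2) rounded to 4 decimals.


FISTA on f(x) = 4*x^2 - 11*x + 0.93*|x|
L = 8, alpha = 0.078
Iteration 1: beta = 0.0, y = 0.8542 + 0.0*(0.8542 - 0.8542) = 0.8542
  grad(y) = -4.1664, v = y - alpha*grad = 1.1792
  prox(v) = soft_thresh(1.1792, 0.0725) = 1.1066
Iteration 2: beta = 0.3333, y = 1.1066 + 0.3333*(1.1066 - 0.8542) = 1.1908
  grad(y) = -1.4737, v = y - alpha*grad = 1.3057
  prox(v) = soft_thresh(1.3057, 0.0725) = 1.2332
f(x_2) = 4*1.2332^2 - 11*1.2332 + 0.93*|1.2332| = -6.3352


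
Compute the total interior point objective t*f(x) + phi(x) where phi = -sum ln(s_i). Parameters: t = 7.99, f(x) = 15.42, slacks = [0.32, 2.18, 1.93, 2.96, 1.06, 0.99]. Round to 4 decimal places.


Step 1: Compute log-barrier.
ln values: [-1.1394, 0.7793, 0.6575, 1.0852, 0.0583, -0.0101]
phi = -(-1.1394 + 0.7793 + 0.6575 + 1.0852 + 0.0583 - 0.0101) = -1.4308
Step 2: Compute augmented objective.
t*f(x) = 7.99*15.42 = 123.2058
Total = 123.2058 - 1.4308 = 121.775


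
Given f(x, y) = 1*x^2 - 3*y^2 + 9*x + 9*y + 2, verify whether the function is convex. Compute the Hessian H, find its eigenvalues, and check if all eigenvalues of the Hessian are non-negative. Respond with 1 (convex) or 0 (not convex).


The Hessian of f(x,y) = 1*x^2 - 3*y^2 + 9*x + 9*y + 2 is:
H = [[2, 0], [0, -6]]
Trace = 2 - 6 = -4
Determinant = 2*-6 - (0)^2 = -12
Discriminant = (-4)^2 - 4*-12 = 64.0
Eigenvalues: lambda_1 = -6.0, lambda_2 = 2.0
The function is not convex.

0


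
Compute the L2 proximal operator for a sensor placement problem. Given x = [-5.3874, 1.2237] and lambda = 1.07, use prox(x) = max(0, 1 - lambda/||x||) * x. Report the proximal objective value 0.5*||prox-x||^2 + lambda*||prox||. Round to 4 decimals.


Step 1: Compute ||x||.
||x|| = 5.5246
Step 2: Compute scaling factor.
scale = max(0, 1 - 1.07/5.5246) = 0.8063
Step 3: prox(x) = [-4.344, 0.9867]
||prox(x)|| = 4.4546
Step 4: Proximal objective.
0.5*||prox-x||^2 = 0.5725
lambda*||prox|| = 4.7664
Total = 5.3389


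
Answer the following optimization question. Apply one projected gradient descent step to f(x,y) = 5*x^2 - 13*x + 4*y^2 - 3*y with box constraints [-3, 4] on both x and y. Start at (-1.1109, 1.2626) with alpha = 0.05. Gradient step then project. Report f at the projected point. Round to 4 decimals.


Step 1: Compute gradient at (-1.1109, 1.2626).
grad_x = 2*5*-1.1109 - 13 = -24.109
grad_y = 2*4*1.2626 - 3 = 7.1008
Step 2: Gradient step.
x_raw = -1.1109 - 0.05*-24.109 = 0.0946
y_raw = 1.2626 - 0.05*7.1008 = 0.9076
Step 3: Project onto [-3, 4].
x_proj = clip(0.0946) = 0.0946
y_proj = clip(0.9076) = 0.9076
Step 4: Evaluate f.
f(0.0946, 0.9076) = -0.6125


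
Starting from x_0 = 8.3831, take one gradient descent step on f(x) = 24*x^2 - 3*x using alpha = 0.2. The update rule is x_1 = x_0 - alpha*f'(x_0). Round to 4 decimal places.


We compute the gradient at x_0 and apply the update.
f'(x) = 48*x - 3
f'(8.3831) = 48*8.3831 - 3 = 399.3888
x_1 = 8.3831 - 0.2*399.3888 = -71.4947


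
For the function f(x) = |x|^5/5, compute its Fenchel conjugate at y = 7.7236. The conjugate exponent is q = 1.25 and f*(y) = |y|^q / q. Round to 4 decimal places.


The conjugate exponent q satisfies 1/p + 1/q = 1.
p = 5, so q = 5/(5 - 1) = 1.25
|y|^q = 7.7236^1.25 = 12.8758
f*(7.7236) = 12.8758 / 1.25 = 10.3007


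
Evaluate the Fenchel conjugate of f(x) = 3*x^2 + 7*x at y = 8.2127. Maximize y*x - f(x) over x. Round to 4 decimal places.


f*(y) = sup_x {y*x - a*x^2 - b*x} = sup_x {(y-b)*x - a*x^2}
FOC: (y - b) - 2a*x = 0 => x* = (y - b)/(2a)
x* = (8.2127 - 7)/(2*3) = 0.2021
f*(8.2127) = (y-b)^2/(4a) = (8.2127 - 7)^2/(4*3)
= 1.4706/12 = 0.1226


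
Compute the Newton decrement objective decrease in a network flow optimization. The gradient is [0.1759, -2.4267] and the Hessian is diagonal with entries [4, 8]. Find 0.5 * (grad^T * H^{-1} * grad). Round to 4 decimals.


Step 1: H is diagonal, so H^(-1) * g = [0.044, -0.3033].
Step 2: g^T H^(-1) g = sum_i g_i^2 / H_ii
  = (0.1759)^2/4 + (-2.4267)^2/8
  = 0.0077 + 0.7361 = 0.7438
Step 3: Objective decrease = 0.5 * g^T H^(-1) g = 0.3719


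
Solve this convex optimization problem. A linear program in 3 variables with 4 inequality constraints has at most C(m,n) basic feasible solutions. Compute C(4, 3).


Each vertex corresponds to some choice of n active constraints out of m, so the number of vertices is at most C(m, n) = m! / (n!(m-n)!).
m = 4, n = 3
Numerator: 4 * 3 * 2
Denominator: 3! = 6
C(4, 3) = 4


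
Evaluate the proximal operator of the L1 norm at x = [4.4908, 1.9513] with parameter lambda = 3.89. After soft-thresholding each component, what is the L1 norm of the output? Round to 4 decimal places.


Soft-thresholding with lambda = 3.89:
prox(4.4908) = sign(4.4908)*max(|4.4908| - 3.89, 0) = 0.6008
prox(1.9513) = sign(1.9513)*max(|1.9513| - 3.89, 0) = 0.0
prox(x) = [0.6008, 0.0]
||prox(x)||_1 = 0.6008 + 0.0 = 0.6008


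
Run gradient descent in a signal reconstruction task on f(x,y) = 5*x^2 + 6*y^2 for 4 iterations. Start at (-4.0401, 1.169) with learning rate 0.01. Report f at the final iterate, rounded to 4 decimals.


Gradient descent on f(x,y) = 5*x^2 + 6*y^2.
Starting point: (-4.0401, 1.169), alpha = 0.01
Step 1: grad_x = 2*5*-4.0401 = -40.401, grad_y = 2*6*1.169 = 14.028
  x_1 = -4.0401 - 0.01*-40.401 = -3.6361
  y_1 = 1.169 - 0.01*14.028 = 1.0287
Step 2: grad_x = 2*5*-3.6361 = -36.3609, grad_y = 2*6*1.0287 = 12.3446
  x_2 = -3.6361 - 0.01*-36.3609 = -3.2725
  y_2 = 1.0287 - 0.01*12.3446 = 0.9053
Step 3: grad_x = 2*5*-3.2725 = -32.7248, grad_y = 2*6*0.9053 = 10.8633
  x_3 = -3.2725 - 0.01*-32.7248 = -2.9452
  y_3 = 0.9053 - 0.01*10.8633 = 0.7966
Step 4: grad_x = 2*5*-2.9452 = -29.4523, grad_y = 2*6*0.7966 = 9.5597
  x_4 = -2.9452 - 0.01*-29.4523 = -2.6507
  y_4 = 0.7966 - 0.01*9.5597 = 0.701
f(-2.6507, 0.701) = 5*(-2.6507)^2 + 6*0.701^2 = 38.0801


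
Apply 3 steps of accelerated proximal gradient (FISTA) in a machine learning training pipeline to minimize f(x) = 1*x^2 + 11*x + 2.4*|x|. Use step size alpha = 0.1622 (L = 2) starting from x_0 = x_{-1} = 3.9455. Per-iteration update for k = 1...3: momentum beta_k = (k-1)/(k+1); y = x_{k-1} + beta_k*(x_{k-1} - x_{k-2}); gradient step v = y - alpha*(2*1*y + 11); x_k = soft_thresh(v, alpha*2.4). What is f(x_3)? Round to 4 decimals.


FISTA on f(x) = 1*x^2 + 11*x + 2.4*|x|
L = 2, alpha = 0.1622
Iteration 1: beta = 0.0, y = 3.9455 + 0.0*(3.9455 - 3.9455) = 3.9455
  grad(y) = 18.891, v = y - alpha*grad = 0.8814
  prox(v) = soft_thresh(0.8814, 0.3893) = 0.4921
Iteration 2: beta = 0.3333, y = 0.4921 + 0.3333*(0.4921 - 3.9455) = -0.659
  grad(y) = 9.6819, v = y - alpha*grad = -2.2294
  prox(v) = soft_thresh(-2.2294, 0.3893) = -1.8402
Iteration 3: beta = 0.5, y = -1.8402 + 0.5*(-1.8402 - 0.4921) = -3.0063
  grad(y) = 4.9874, v = y - alpha*grad = -3.8153
  prox(v) = soft_thresh(-3.8153, 0.3893) = -3.426
f(x_3) = 1*(-3.426)^2 + 11*(-3.426) + 2.4*|-3.426| = -17.7261


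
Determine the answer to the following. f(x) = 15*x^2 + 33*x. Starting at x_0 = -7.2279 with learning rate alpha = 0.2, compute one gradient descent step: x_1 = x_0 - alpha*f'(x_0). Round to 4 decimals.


We compute the gradient at x_0 and apply the update.
f'(x) = 30*x + 33
f'(-7.2279) = 30*-7.2279 + 33 = -183.837
x_1 = -7.2279 - 0.2*-183.837 = 29.5395


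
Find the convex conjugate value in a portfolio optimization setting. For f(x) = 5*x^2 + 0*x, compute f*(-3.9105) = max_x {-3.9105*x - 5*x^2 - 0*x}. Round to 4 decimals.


f*(y) = sup_x {y*x - a*x^2 - b*x} = sup_x {(y-b)*x - a*x^2}
FOC: (y - b) - 2a*x = 0 => x* = (y - b)/(2a)
x* = (-3.9105 - 0)/(2*5) = -0.3911
f*(-3.9105) = (y-b)^2/(4a) = (-3.9105 - 0)^2/(4*5)
= 15.292/20 = 0.7646


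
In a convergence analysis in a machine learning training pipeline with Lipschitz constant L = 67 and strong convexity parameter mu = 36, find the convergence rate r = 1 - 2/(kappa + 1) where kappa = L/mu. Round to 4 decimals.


Step 1: Compute the condition number.
kappa = L/mu = 67/36 = 1.8611
Step 2: Compute the convergence rate.
r = 1 - 2/(kappa + 1) = 1 - 2*mu/(L + mu) = (L - mu)/(L + mu) = 31/103 = 0.301


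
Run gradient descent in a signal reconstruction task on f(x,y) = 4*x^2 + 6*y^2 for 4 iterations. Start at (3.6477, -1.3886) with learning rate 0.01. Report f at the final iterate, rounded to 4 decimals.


Gradient descent on f(x,y) = 4*x^2 + 6*y^2.
Starting point: (3.6477, -1.3886), alpha = 0.01
Step 1: grad_x = 2*4*3.6477 = 29.1816, grad_y = 2*6*-1.3886 = -16.6632
  x_1 = 3.6477 - 0.01*29.1816 = 3.3559
  y_1 = -1.3886 - 0.01*-16.6632 = -1.222
Step 2: grad_x = 2*4*3.3559 = 26.8471, grad_y = 2*6*-1.222 = -14.6636
  x_2 = 3.3559 - 0.01*26.8471 = 3.0874
  y_2 = -1.222 - 0.01*-14.6636 = -1.0753
Step 3: grad_x = 2*4*3.0874 = 24.6993, grad_y = 2*6*-1.0753 = -12.904
  x_3 = 3.0874 - 0.01*24.6993 = 2.8404
  y_3 = -1.0753 - 0.01*-12.904 = -0.9463
Step 4: grad_x = 2*4*2.8404 = 22.7234, grad_y = 2*6*-0.9463 = -11.3555
  x_4 = 2.8404 - 0.01*22.7234 = 2.6132
  y_4 = -0.9463 - 0.01*-11.3555 = -0.8327
f(2.6132, -0.8327) = 4*2.6132^2 + 6*(-0.8327)^2 = 31.4757


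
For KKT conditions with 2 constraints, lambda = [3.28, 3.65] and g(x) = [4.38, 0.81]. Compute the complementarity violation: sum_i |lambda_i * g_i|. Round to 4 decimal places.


KKT complementary slackness check:
lambda_1 * g_1 = 3.28 * 4.38 = 14.3664
lambda_2 * g_2 = 3.65 * 0.81 = 2.9565
Total violation = 14.3664 + 2.9565 = 17.3229


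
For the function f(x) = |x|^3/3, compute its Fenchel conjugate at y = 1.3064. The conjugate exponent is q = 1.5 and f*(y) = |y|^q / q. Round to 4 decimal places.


The conjugate exponent q satisfies 1/p + 1/q = 1.
p = 3, so q = 3/(3 - 1) = 1.5
|y|^q = 1.3064^1.5 = 1.4932
f*(1.3064) = 1.4932 / 1.5 = 0.9955


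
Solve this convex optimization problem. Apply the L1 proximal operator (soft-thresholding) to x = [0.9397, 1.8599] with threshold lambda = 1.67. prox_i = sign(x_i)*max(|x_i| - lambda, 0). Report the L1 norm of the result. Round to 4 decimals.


Soft-thresholding with lambda = 1.67:
prox(0.9397) = sign(0.9397)*max(|0.9397| - 1.67, 0) = 0.0
prox(1.8599) = sign(1.8599)*max(|1.8599| - 1.67, 0) = 0.1899
prox(x) = [0.0, 0.1899]
||prox(x)||_1 = 0.0 + 0.1899 = 0.1899


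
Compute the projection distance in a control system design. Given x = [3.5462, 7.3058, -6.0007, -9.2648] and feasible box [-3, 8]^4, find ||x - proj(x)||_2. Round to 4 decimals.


Project each component onto [-3, 8].
clip(3.5462) = 3.5462, clip(7.3058) = 7.3058, clip(-6.0007) = -3.0, clip(-9.2648) = -3.0
Projection = [3.5462, 7.3058, -3.0, -3.0]
Squared diffs: [0.0, 0.0, 9.0042, 39.2477]
Distance = sqrt(48.2519) = 6.9464


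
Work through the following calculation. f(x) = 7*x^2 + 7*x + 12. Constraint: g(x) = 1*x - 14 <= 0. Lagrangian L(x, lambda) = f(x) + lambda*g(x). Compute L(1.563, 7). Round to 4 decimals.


Step 1: Evaluate f(x).
f(1.563) = 7*1.563^2 + 7*1.563 + 12 = 40.0418
Step 2: Evaluate g(x).
g(1.563) = 1*1.563 - 14 = -12.437
Step 3: Compute Lagrangian.
L = 40.0418 + 7*-12.437 = -47.0172


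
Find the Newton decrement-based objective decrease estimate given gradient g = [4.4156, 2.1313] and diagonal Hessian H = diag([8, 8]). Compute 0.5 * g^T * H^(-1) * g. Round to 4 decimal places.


Step 1: H is diagonal, so H^(-1) * g = [0.552, 0.2664].
Step 2: g^T H^(-1) g = sum_i g_i^2 / H_ii
  = (4.4156)^2/8 + (2.1313)^2/8
  = 2.4372 + 0.5678 = 3.005
Step 3: Objective decrease = 0.5 * g^T H^(-1) g = 1.5025


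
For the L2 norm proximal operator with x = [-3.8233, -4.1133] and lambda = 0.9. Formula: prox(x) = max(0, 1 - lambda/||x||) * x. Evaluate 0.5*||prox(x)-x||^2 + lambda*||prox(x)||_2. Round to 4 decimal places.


Step 1: Compute ||x||.
||x|| = 5.6158
Step 2: Compute scaling factor.
scale = max(0, 1 - 0.9/5.6158) = 0.8397
Step 3: prox(x) = [-3.2106, -3.4541]
||prox(x)|| = 4.7158
Step 4: Proximal objective.
0.5*||prox-x||^2 = 0.405
lambda*||prox|| = 4.2442
Total = 4.6492


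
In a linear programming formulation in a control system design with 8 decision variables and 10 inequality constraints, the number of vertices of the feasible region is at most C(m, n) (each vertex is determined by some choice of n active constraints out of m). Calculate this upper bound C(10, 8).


Each vertex corresponds to some choice of n active constraints out of m, so the number of vertices is at most C(m, n) = m! / (n!(m-n)!).
m = 10, n = 8
Numerator: 10 * 9 * 8 * 7 * 6 * 5 * 4 * 3
Denominator: 8! = 40320
C(10, 8) = 45


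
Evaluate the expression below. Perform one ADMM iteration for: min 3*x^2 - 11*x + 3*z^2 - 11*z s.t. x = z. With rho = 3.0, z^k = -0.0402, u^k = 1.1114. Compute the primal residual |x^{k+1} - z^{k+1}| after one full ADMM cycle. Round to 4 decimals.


ADMM iteration with rho = 3.0, z^k = -0.0402, u^k = 1.1114
Step 1: x-update.
Minimize 3*x^2 - 11*x + (3.0/2)*(x + 0.0402 + 1.1114)^2
FOC: (2*3 + 3.0)*x = 11 + 3.0*(-0.0402 - 1.1114)
x^{k+1} = 0.8384
Step 2: z-update.
Minimize 3*z^2 - 11*z + (3.0/2)*(0.8384 - z + 1.1114)^2
FOC: (2*3 + 3.0)*z = 11 + 3.0*(0.8384 + 1.1114)
z^{k+1} = 1.8721
Step 3: u-update.
u^{k+1} = 1.1114 + 0.8384 - 1.8721 = 0.0776
Step 4: Primal residual = |0.8384 - 1.8721| = 1.0338


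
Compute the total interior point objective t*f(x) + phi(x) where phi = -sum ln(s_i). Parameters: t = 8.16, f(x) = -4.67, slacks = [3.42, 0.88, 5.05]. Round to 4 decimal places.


Step 1: Compute log-barrier.
ln values: [1.2296, -0.1278, 1.6194]
phi = -(1.2296 - 0.1278 + 1.6194) = -2.7212
Step 2: Compute augmented objective.
t*f(x) = 8.16*-4.67 = -38.1072
Total = -38.1072 - 2.7212 = -40.8284


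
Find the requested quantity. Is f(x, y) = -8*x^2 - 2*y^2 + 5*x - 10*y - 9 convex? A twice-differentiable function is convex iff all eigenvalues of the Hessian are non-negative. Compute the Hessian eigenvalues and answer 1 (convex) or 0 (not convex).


The Hessian of f(x,y) = -8*x^2 - 2*y^2 + 5*x - 10*y - 9 is:
H = [[-16, 0], [0, -4]]
Trace = -16 - 4 = -20
Determinant = -16*-4 - (0)^2 = 64
Discriminant = (-20)^2 - 4*64 = 144.0
Eigenvalues: lambda_1 = -16.0, lambda_2 = -4.0
The function is not convex.

0


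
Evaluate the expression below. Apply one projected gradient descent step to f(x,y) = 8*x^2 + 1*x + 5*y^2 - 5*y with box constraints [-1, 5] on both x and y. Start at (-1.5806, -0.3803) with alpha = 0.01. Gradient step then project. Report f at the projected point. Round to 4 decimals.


Step 1: Compute gradient at (-1.5806, -0.3803).
grad_x = 2*8*-1.5806 + 1 = -24.2896
grad_y = 2*5*-0.3803 - 5 = -8.803
Step 2: Gradient step.
x_raw = -1.5806 - 0.01*-24.2896 = -1.3377
y_raw = -0.3803 - 0.01*-8.803 = -0.2923
Step 3: Project onto [-1, 5].
x_proj = clip(-1.3377) = -1.0
y_proj = clip(-0.2923) = -0.2923
Step 4: Evaluate f.
f(-1.0, -0.2923) = 8.8885


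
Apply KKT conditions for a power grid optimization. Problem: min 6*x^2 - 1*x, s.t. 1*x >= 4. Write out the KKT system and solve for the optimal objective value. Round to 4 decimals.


Step 1: Try lambda = 0 (constraint inactive).
x_unc = 1/(2*6) = 0.0833
Check: 1*0.0833 = 0.0833 < 4 -- violated!
Step 2: Constraint must be active: 1*x = 4
x* = 4/1 = 4.0
lambda = (2*6*4.0 - 1)/1 = 47.0
Step 3: Compute optimal value.
f(x*) = 6*4.0^2 - 1*4.0 = 92.0


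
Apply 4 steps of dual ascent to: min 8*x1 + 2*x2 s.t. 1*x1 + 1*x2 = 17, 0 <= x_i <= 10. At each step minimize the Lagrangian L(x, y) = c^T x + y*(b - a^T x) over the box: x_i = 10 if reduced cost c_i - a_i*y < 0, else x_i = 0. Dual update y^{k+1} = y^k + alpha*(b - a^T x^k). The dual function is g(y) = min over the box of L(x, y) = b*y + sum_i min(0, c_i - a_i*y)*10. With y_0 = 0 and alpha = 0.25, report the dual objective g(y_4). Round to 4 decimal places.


Dual ascent for LP: min 8*x1 + 2*x2, 1*x1 + 1*x2 = 17, 0 <= x_i <= 10
Step 1: y^k = 0.0, reduced costs: (8.0, 2.0)
  x^k = (0.0, 0.0), subgradient = b - a^T x = 17.0
  y^{k+1} = 0.0 + 0.25*17.0 = 4.25
Step 2: y^k = 4.25, reduced costs: (3.75, -2.25)
  x^k = (0.0, 10.0), subgradient = b - a^T x = 7.0
  y^{k+1} = 4.25 + 0.25*7.0 = 6.0
Step 3: y^k = 6.0, reduced costs: (2.0, -4.0)
  x^k = (0.0, 10.0), subgradient = b - a^T x = 7.0
  y^{k+1} = 6.0 + 0.25*7.0 = 7.75
Step 4: y^k = 7.75, reduced costs: (0.25, -5.75)
  x^k = (0.0, 10.0), subgradient = b - a^T x = 7.0
  y^{k+1} = 7.75 + 0.25*7.0 = 9.5
Dual objective at y_4 = 9.5: reduced costs (-1.5, -7.5), box minimizer x = (10.0, 10.0)
g(y_4) = b*y + (c1 - a1*y)*x1 + (c2 - a2*y)*x2 = 17*9.5 + (-1.5)*10.0 + (-7.5)*10.0 = 161.5 - 15.0 - 75.0 = 71.5


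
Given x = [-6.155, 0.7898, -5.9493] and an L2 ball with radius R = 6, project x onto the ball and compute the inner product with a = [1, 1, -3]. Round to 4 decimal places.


Step 1: Compute ||x|| (intermediates to 6 decimals).
||x|| = sqrt((-6.155)^2 + 0.7898^2 + (-5.9493)^2) = 8.596626
Step 2: Project.
Since ||x|| > R, scale = R/||x|| = 6/8.596626 = 0.697948, proj(x) = scale * x
proj(x) = [-4.29587, 0.551239, -4.152302]
Step 3: Dot product.
a^T * proj(x) = 1*(-4.29587) + 1*0.551239 - 3*(-4.152302) = 8.7123


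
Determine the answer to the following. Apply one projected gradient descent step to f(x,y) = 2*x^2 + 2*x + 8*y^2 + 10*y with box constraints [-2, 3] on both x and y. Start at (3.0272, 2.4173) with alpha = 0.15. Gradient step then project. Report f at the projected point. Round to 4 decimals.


Step 1: Compute gradient at (3.0272, 2.4173).
grad_x = 2*2*3.0272 + 2 = 14.1088
grad_y = 2*8*2.4173 + 10 = 48.6768
Step 2: Gradient step.
x_raw = 3.0272 - 0.15*14.1088 = 0.9109
y_raw = 2.4173 - 0.15*48.6768 = -4.8842
Step 3: Project onto [-2, 3].
x_proj = clip(0.9109) = 0.9109
y_proj = clip(-4.8842) = -2.0
Step 4: Evaluate f.
f(0.9109, -2.0) = 15.4812


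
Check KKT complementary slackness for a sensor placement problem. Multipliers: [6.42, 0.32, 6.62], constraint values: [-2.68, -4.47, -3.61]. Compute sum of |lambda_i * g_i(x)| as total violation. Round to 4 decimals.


KKT complementary slackness check:
lambda_1 * g_1 = 6.42 * -2.68 = -17.2056
lambda_2 * g_2 = 0.32 * -4.47 = -1.4304
lambda_3 * g_3 = 6.62 * -3.61 = -23.8982
Total violation = 17.2056 + 1.4304 + 23.8982 = 42.5342


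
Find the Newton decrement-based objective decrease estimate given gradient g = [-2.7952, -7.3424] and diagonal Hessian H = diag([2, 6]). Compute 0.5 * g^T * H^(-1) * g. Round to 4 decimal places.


Step 1: H is diagonal, so H^(-1) * g = [-1.3976, -1.2237].
Step 2: g^T H^(-1) g = sum_i g_i^2 / H_ii
  = (-2.7952)^2/2 + (-7.3424)^2/6
  = 3.9066 + 8.9851 = 12.8917
Step 3: Objective decrease = 0.5 * g^T H^(-1) g = 6.4459


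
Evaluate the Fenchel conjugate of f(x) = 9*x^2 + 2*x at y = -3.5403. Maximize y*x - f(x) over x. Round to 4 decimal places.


f*(y) = sup_x {y*x - a*x^2 - b*x} = sup_x {(y-b)*x - a*x^2}
FOC: (y - b) - 2a*x = 0 => x* = (y - b)/(2a)
x* = (-3.5403 - 2)/(2*9) = -0.3078
f*(-3.5403) = (y-b)^2/(4a) = (-3.5403 - 2)^2/(4*9)
= 30.6949/36 = 0.8526


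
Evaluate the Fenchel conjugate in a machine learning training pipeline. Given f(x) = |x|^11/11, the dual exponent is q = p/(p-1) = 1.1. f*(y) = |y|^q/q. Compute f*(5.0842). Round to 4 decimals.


The conjugate exponent q satisfies 1/p + 1/q = 1.
p = 11, so q = 11/(11 - 1) = 1.1
|y|^q = 5.0842^1.1 = 5.982
f*(5.0842) = 5.982 / 1.1 = 5.4382


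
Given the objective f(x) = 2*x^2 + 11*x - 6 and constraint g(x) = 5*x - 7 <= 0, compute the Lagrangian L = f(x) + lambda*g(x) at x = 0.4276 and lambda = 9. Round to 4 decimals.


Step 1: Evaluate f(x).
f(0.4276) = 2*0.4276^2 + 11*0.4276 - 6 = -0.9307
Step 2: Evaluate g(x).
g(0.4276) = 5*0.4276 - 7 = -4.862
Step 3: Compute Lagrangian.
L = -0.9307 + 9*-4.862 = -44.6887


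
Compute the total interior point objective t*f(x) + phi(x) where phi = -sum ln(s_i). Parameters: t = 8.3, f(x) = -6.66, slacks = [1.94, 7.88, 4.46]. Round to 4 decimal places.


Step 1: Compute log-barrier.
ln values: [0.6627, 2.0643, 1.4951]
phi = -(0.6627 + 2.0643 + 1.4951) = -4.2222
Step 2: Compute augmented objective.
t*f(x) = 8.3*-6.66 = -55.278
Total = -55.278 - 4.2222 = -59.5002


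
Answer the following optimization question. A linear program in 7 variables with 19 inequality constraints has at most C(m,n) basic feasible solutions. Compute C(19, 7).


Each vertex corresponds to some choice of n active constraints out of m, so the number of vertices is at most C(m, n) = m! / (n!(m-n)!).
m = 19, n = 7
Numerator: 19 * 18 * 17 * 16 * 15 * 14 * 13
Denominator: 7! = 5040
C(19, 7) = 50388


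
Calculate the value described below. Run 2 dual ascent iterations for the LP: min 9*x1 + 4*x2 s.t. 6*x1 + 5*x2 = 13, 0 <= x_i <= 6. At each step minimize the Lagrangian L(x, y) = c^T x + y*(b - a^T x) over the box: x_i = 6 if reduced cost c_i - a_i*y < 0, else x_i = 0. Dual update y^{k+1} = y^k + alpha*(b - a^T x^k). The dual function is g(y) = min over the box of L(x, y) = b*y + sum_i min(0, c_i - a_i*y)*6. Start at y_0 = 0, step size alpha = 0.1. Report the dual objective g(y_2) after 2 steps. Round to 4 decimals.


Dual ascent for LP: min 9*x1 + 4*x2, 6*x1 + 5*x2 = 13, 0 <= x_i <= 6
Step 1: y^k = 0.0, reduced costs: (9.0, 4.0)
  x^k = (0.0, 0.0), subgradient = b - a^T x = 13.0
  y^{k+1} = 0.0 + 0.1*13.0 = 1.3
Step 2: y^k = 1.3, reduced costs: (1.2, -2.5)
  x^k = (0.0, 6.0), subgradient = b - a^T x = -17.0
  y^{k+1} = 1.3 + 0.1*-17.0 = -0.4
Dual objective at y_2 = -0.4: reduced costs (11.4, 6.0), box minimizer x = (0.0, 0.0)
g(y_2) = b*y + (c1 - a1*y)*x1 + (c2 - a2*y)*x2 = 13*(-0.4) + 11.4*0.0 + 6.0*0.0 = -5.2 + 0.0 + 0.0 = -5.2


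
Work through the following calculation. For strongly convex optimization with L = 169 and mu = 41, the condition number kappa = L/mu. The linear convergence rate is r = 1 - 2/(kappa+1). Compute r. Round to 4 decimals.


Step 1: Compute the condition number.
kappa = L/mu = 169/41 = 4.122
Step 2: Compute the convergence rate.
r = 1 - 2/(kappa + 1) = 1 - 2*mu/(L + mu) = (L - mu)/(L + mu) = 128/210 = 0.6095


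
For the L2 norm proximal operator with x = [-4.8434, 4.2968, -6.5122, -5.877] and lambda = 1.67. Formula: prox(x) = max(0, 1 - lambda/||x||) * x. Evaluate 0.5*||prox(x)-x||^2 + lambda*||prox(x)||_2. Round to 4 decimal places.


Step 1: Compute ||x||.
||x|| = 10.9027
Step 2: Compute scaling factor.
scale = max(0, 1 - 1.67/10.9027) = 0.8468
Step 3: prox(x) = [-4.1015, 3.6386, -5.5147, -4.9768]
||prox(x)|| = 9.2327
Step 4: Proximal objective.
0.5*||prox-x||^2 = 1.3945
lambda*||prox|| = 15.4186
Total = 16.8131


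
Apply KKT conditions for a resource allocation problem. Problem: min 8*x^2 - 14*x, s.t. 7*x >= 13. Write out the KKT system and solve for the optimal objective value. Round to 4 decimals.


Step 1: Try lambda = 0 (constraint inactive).
x_unc = 14/(2*8) = 0.875
Check: 7*0.875 = 6.125 < 13 -- violated!
Step 2: Constraint must be active: 7*x = 13
x* = 13/7 = 1.8571 (rounded; the exact value 13/7 is used below)
lambda = (2*8*(13/7) - 14)/7 = 2.2449
Step 3: Compute optimal value.
f(x*) = 8*(13/7)^2 - 14*(13/7) = 1.5918


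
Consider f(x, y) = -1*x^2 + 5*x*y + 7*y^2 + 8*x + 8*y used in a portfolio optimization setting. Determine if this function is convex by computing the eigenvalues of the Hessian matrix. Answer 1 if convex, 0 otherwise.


The Hessian of f(x,y) = -1*x^2 + 5*x*y + 7*y^2 + 8*x + 8*y is:
H = [[-2, 5], [5, 14]]
Trace = -2 + 14 = 12
Determinant = -2*14 - (5)^2 = -53
Discriminant = (12)^2 - 4*-53 = 356.0
Eigenvalues: lambda_1 = -3.434, lambda_2 = 15.434
The function is not convex.

0


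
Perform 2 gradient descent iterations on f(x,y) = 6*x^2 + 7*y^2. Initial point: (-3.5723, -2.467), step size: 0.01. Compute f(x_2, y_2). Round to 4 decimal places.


Gradient descent on f(x,y) = 6*x^2 + 7*y^2.
Starting point: (-3.5723, -2.467), alpha = 0.01
Step 1: grad_x = 2*6*-3.5723 = -42.8676, grad_y = 2*7*-2.467 = -34.538
  x_1 = -3.5723 - 0.01*-42.8676 = -3.1436
  y_1 = -2.467 - 0.01*-34.538 = -2.1216
Step 2: grad_x = 2*6*-3.1436 = -37.7235, grad_y = 2*7*-2.1216 = -29.7027
  x_2 = -3.1436 - 0.01*-37.7235 = -2.7664
  y_2 = -2.1216 - 0.01*-29.7027 = -1.8246
f(-2.7664, -1.8246) = 6*(-2.7664)^2 + 7*(-1.8246)^2 = 69.2214
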